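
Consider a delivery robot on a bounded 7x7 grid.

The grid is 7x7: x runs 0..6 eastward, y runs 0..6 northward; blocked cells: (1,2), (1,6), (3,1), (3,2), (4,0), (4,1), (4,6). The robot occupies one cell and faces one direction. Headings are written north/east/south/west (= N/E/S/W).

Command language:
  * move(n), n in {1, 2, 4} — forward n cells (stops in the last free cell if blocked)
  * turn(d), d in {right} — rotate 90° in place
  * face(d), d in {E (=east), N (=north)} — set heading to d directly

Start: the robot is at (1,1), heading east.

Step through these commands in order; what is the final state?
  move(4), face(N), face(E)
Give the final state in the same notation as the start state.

at (2,1), heading east

initial: at (1,1), heading east
[1] after move(4): at (2,1), heading east
[2] after face(N): at (2,1), heading north
[3] after face(E): at (2,1), heading east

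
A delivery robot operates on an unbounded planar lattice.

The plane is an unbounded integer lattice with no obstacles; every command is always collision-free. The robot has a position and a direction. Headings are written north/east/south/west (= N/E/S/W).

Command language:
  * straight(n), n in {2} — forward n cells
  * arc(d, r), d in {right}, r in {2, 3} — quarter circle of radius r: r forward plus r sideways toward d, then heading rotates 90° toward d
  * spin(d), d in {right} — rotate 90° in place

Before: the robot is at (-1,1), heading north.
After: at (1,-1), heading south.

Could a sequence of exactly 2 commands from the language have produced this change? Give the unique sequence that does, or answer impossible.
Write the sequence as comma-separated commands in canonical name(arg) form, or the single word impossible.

key: order matters: swapping spin(right) and arc(right, 2) lands elsewhere
from: at (-1,1), heading north
[1] after spin(right): at (-1,1), heading east
[2] after arc(right, 2): at (1,-1), heading south
all 16 alternatives checked — unique.

spin(right), arc(right, 2)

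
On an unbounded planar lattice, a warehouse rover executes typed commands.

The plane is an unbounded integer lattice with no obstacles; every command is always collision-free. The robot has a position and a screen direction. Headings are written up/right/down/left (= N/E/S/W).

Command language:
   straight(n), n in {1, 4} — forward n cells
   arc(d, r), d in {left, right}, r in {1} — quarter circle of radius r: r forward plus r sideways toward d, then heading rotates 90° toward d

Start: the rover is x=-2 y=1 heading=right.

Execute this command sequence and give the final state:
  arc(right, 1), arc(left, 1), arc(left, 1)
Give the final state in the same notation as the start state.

initial: x=-2 y=1 heading=right
t=1 arc(right, 1) ⇒ x=-1 y=0 heading=down
t=2 arc(left, 1) ⇒ x=0 y=-1 heading=right
t=3 arc(left, 1) ⇒ x=1 y=0 heading=up

x=1 y=0 heading=up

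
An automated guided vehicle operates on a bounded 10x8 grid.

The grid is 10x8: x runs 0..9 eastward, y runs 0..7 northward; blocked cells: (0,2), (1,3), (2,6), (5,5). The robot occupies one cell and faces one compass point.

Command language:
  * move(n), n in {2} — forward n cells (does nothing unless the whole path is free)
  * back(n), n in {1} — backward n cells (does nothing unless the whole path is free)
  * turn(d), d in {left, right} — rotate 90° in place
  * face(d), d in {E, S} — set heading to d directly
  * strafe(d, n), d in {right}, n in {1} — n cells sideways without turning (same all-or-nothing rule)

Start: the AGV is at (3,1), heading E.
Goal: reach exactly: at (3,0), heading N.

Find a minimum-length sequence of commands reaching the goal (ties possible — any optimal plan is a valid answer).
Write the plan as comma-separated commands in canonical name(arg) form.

start: at (3,1), heading E
t=1 turn(left) ⇒ at (3,1), heading N
t=2 back(1) ⇒ at (3,0), heading N
minimal: 2 command(s), checked below 2.

turn(left), back(1)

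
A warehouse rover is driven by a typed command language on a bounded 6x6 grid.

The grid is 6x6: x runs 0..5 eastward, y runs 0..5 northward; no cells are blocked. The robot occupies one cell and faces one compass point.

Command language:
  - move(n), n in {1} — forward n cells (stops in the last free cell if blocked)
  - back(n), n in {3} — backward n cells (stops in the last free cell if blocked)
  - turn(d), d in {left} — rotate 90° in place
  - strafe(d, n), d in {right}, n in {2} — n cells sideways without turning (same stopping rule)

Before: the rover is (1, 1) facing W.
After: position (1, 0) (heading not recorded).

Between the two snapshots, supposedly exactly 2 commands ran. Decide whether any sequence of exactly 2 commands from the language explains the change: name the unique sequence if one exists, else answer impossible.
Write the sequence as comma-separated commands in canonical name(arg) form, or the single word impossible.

turn(left), move(1)

key: order matters: swapping turn(left) and move(1) lands elsewhere
start: (1, 1) facing W
t=1 turn(left) ⇒ (1, 1) facing S
t=2 move(1) ⇒ (1, 0) facing S
no rival 2-sequence matches.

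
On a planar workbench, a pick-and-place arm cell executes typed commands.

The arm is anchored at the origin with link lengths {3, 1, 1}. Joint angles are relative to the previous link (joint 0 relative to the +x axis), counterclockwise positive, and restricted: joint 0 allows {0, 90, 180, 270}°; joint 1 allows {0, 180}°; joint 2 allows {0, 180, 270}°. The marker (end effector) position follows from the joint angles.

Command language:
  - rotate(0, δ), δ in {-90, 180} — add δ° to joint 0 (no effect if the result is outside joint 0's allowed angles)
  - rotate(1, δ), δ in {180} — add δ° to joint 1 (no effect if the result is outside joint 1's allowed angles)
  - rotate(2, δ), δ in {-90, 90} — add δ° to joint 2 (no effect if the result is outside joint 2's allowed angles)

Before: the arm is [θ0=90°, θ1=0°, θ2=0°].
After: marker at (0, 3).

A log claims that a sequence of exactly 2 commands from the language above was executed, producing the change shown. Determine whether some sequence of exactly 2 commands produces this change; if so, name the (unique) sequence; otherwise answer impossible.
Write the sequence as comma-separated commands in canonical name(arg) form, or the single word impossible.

begin: [θ0=90°, θ1=0°, θ2=0°]
[1] after rotate(2, -90): [θ0=90°, θ1=0°, θ2=270°]
[2] after rotate(2, -90): [θ0=90°, θ1=0°, θ2=180°]
all 25 alternatives checked — unique.

rotate(2, -90), rotate(2, -90)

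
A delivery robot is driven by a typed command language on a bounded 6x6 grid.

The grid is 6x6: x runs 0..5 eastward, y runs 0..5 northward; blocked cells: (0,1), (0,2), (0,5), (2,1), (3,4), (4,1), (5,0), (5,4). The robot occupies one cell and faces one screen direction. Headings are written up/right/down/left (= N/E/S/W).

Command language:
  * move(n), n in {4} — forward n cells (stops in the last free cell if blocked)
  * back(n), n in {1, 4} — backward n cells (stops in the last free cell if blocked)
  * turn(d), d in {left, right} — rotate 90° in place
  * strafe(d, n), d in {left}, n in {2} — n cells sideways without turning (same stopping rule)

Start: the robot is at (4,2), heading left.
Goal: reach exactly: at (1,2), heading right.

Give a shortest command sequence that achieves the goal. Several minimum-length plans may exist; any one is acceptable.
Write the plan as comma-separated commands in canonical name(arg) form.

turn(right), turn(right), back(4)

initial: at (4,2), heading left
step 1 (turn(right)): at (4,2), heading up
step 2 (turn(right)): at (4,2), heading right
step 3 (back(4)): at (1,2), heading right
shorter routes all fall short; 3 is best.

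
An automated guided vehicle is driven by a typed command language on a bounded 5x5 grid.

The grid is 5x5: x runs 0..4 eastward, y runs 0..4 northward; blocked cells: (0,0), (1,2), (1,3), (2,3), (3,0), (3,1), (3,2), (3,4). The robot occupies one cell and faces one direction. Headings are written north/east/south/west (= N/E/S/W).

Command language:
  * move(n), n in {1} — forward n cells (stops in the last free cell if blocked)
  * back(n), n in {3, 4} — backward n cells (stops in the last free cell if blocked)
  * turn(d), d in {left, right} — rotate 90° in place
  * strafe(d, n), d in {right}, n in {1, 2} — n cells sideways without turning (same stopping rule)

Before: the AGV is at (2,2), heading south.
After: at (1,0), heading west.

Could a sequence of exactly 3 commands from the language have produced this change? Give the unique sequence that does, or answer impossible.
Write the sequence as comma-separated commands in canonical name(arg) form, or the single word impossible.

impossible

checked all 3-command options: none fits.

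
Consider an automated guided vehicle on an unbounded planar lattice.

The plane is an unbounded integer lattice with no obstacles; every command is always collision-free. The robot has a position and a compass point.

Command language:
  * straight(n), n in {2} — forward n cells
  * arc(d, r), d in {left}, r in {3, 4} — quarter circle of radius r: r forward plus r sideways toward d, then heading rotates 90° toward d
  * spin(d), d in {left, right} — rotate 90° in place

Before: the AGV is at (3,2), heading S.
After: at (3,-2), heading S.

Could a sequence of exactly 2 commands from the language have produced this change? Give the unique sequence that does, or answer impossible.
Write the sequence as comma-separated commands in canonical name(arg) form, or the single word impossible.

straight(2), straight(2)

key: still facing S at the end — nothing in the sequence rotates
start: at (3,2), heading S
step 1 (straight(2)): at (3,0), heading S
step 2 (straight(2)): at (3,-2), heading S
all 25 alternatives checked — unique.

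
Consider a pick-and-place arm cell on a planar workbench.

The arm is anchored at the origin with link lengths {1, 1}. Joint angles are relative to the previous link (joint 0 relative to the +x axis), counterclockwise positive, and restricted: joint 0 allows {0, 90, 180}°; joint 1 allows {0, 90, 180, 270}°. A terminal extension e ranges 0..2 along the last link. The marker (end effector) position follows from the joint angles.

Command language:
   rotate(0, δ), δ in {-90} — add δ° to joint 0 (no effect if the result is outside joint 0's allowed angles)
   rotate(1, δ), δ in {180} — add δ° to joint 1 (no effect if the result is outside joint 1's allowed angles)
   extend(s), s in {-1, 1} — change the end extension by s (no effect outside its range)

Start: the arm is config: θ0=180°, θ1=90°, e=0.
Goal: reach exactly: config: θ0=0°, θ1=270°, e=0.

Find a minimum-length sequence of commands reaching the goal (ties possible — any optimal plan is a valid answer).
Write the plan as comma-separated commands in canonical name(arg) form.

start: config: θ0=180°, θ1=90°, e=0
step 1 (rotate(1, 180)): config: θ0=180°, θ1=270°, e=0
step 2 (rotate(0, -90)): config: θ0=90°, θ1=270°, e=0
step 3 (rotate(0, -90)): config: θ0=0°, θ1=270°, e=0
no 2-step plan works, so 3 is optimal.

rotate(1, 180), rotate(0, -90), rotate(0, -90)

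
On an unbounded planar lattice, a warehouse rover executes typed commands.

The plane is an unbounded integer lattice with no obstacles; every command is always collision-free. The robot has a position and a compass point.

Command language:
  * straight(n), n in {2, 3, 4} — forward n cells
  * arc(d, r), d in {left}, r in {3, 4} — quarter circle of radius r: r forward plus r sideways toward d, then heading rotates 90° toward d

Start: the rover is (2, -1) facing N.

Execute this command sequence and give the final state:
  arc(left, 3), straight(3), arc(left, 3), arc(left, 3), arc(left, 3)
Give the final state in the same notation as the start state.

begin: (2, -1) facing N
t=1 arc(left, 3) ⇒ (-1, 2) facing W
t=2 straight(3) ⇒ (-4, 2) facing W
t=3 arc(left, 3) ⇒ (-7, -1) facing S
t=4 arc(left, 3) ⇒ (-4, -4) facing E
t=5 arc(left, 3) ⇒ (-1, -1) facing N

(-1, -1) facing N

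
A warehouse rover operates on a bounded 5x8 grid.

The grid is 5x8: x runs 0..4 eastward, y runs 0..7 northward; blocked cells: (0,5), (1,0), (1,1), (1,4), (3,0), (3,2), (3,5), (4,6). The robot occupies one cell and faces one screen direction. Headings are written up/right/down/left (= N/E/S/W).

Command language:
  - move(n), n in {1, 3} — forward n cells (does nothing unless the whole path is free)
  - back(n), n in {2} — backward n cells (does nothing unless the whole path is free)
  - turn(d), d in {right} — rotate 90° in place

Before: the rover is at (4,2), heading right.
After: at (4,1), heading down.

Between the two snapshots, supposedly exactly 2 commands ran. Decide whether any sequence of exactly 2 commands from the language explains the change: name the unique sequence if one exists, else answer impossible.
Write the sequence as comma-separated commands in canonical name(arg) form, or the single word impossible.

turn(right), move(1)

key: running move(1) before turn(right) would end elsewhere — order is forced
t0: at (4,2), heading right
t=1 turn(right) ⇒ at (4,2), heading down
t=2 move(1) ⇒ at (4,1), heading down
no other 2-command option fits: unique.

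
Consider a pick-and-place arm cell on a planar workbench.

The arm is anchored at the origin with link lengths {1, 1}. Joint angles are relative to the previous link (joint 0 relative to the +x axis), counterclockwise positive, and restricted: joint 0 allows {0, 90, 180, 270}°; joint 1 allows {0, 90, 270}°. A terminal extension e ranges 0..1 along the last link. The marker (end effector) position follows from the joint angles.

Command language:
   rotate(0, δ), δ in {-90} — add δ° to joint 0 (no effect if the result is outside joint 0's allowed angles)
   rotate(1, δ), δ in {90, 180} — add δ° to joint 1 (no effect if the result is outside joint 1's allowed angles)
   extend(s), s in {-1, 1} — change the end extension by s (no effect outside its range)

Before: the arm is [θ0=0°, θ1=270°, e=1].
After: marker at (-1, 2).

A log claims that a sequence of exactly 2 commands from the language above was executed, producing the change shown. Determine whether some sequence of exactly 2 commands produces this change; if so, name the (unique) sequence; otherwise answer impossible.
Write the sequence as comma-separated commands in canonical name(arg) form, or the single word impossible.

rotate(0, -90), rotate(0, -90)

begin: [θ0=0°, θ1=270°, e=1]
[1] after rotate(0, -90): [θ0=270°, θ1=270°, e=1]
[2] after rotate(0, -90): [θ0=180°, θ1=270°, e=1]
no other 2-command option fits: unique.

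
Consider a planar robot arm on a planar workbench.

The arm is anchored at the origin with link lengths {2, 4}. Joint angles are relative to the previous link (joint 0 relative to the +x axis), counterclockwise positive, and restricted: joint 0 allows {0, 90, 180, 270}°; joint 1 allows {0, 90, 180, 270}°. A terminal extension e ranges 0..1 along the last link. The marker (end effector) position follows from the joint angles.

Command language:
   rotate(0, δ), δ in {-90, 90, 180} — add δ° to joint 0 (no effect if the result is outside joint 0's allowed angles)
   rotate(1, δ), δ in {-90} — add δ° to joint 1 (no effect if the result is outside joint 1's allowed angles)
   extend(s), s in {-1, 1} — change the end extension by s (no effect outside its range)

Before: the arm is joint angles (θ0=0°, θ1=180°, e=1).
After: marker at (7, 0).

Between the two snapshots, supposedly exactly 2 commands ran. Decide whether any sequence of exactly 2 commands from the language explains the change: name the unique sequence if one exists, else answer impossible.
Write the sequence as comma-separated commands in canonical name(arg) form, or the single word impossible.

rotate(1, -90), rotate(1, -90)

from: joint angles (θ0=0°, θ1=180°, e=1)
[1] after rotate(1, -90): joint angles (θ0=0°, θ1=90°, e=1)
[2] after rotate(1, -90): joint angles (θ0=0°, θ1=0°, e=1)
no rival 2-sequence matches.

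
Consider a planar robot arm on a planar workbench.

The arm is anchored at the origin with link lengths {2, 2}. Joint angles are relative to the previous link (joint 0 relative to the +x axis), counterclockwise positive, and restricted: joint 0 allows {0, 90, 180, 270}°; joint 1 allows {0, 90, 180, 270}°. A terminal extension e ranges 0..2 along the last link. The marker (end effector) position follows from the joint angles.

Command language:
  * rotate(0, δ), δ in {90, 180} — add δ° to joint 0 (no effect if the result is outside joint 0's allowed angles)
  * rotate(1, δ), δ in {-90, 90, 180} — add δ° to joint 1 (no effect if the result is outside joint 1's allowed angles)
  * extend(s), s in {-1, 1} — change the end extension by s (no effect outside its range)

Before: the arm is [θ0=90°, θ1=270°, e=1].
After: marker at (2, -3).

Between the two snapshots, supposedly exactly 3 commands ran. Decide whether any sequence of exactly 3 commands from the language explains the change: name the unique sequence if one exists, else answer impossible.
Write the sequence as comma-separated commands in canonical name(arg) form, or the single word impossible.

rotate(0, 90), rotate(0, 90), rotate(0, 90)

from: [θ0=90°, θ1=270°, e=1]
1. rotate(0, 90) → [θ0=180°, θ1=270°, e=1]
2. rotate(0, 90) → [θ0=270°, θ1=270°, e=1]
3. rotate(0, 90) → [θ0=0°, θ1=270°, e=1]
no rival 3-sequence matches.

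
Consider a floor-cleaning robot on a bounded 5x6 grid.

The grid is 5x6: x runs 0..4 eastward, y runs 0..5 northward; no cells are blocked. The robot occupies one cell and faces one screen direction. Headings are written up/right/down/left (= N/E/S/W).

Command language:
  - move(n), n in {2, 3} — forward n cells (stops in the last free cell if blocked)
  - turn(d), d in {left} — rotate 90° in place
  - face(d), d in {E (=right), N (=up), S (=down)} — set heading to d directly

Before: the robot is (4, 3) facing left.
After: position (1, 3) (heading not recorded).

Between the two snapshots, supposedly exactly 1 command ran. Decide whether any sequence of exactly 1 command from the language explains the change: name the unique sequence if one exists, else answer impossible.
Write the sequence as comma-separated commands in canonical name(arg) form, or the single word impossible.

move(3)

start: (4, 3) facing left
t=1 move(3) ⇒ (1, 3) facing left
no rival 1-sequence matches.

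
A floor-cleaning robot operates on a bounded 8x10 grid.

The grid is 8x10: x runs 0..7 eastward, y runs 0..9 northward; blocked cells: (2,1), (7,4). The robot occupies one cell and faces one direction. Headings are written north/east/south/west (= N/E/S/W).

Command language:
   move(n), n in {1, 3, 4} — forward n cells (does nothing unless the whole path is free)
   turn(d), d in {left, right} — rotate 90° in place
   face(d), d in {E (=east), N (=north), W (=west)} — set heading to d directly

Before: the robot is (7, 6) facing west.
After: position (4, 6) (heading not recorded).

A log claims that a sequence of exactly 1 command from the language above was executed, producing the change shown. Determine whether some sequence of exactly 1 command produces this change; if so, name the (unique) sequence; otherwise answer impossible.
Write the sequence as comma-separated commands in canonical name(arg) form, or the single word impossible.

begin: (7, 6) facing west
[1] after move(3): (4, 6) facing west
uniquely the one of 8 1-step routes that fits.

move(3)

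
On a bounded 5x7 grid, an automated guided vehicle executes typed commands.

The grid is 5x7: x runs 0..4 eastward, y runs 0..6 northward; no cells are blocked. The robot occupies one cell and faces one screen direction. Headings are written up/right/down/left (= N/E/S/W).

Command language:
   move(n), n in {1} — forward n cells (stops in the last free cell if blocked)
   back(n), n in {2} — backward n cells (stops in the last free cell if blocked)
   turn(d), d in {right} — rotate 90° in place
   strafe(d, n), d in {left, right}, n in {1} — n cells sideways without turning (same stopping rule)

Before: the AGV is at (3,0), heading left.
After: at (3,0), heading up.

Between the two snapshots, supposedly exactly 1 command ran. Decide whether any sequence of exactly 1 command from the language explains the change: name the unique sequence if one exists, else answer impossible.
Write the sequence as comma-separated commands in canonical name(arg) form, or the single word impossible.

key: (3,0) unchanged — the single command moves nothing
from: at (3,0), heading left
1. turn(right) → at (3,0), heading up
no other 1-command option fits: unique.

turn(right)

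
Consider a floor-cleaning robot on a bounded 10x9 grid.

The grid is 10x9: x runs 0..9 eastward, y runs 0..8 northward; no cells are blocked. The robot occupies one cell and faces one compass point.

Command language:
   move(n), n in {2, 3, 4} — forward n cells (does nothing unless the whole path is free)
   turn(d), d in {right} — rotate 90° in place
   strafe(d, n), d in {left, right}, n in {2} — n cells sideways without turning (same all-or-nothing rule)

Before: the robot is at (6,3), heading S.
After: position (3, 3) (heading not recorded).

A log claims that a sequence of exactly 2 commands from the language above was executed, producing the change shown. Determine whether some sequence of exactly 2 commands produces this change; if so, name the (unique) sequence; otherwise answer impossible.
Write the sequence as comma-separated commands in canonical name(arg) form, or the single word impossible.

key: order matters: swapping turn(right) and move(3) lands elsewhere
initial: at (6,3), heading S
t=1 turn(right) ⇒ at (6,3), heading W
t=2 move(3) ⇒ at (3,3), heading W
no rival 2-sequence matches.

turn(right), move(3)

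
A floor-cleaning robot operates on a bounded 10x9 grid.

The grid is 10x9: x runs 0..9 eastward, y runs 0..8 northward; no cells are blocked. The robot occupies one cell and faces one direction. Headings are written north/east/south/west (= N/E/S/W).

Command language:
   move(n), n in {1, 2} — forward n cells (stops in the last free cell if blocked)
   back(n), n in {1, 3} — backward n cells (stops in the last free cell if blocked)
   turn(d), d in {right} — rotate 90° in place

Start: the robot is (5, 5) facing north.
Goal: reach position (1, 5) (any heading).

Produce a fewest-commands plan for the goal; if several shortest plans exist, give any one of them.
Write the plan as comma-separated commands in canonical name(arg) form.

initial: (5, 5) facing north
[1] after turn(right): (5, 5) facing east
[2] after back(1): (4, 5) facing east
[3] after back(3): (1, 5) facing east
no 2-step plan works, so 3 is optimal.

turn(right), back(1), back(3)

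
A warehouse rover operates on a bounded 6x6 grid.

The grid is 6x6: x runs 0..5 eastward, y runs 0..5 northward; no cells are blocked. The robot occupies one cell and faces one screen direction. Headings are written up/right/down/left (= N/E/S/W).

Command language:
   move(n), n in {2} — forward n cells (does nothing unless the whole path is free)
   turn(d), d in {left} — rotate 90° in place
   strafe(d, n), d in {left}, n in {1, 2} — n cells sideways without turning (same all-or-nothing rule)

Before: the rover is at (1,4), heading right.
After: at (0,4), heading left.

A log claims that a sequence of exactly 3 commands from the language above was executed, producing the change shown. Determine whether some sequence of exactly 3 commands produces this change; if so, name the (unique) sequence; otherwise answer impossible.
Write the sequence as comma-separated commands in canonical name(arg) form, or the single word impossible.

turn(left), strafe(left, 1), turn(left)

key: position moved to (0,4) AND the heading swung to W — translation plus rotation needed
from: at (1,4), heading right
1. turn(left) → at (1,4), heading up
2. strafe(left, 1) → at (0,4), heading up
3. turn(left) → at (0,4), heading left
all 64 alternatives checked — unique.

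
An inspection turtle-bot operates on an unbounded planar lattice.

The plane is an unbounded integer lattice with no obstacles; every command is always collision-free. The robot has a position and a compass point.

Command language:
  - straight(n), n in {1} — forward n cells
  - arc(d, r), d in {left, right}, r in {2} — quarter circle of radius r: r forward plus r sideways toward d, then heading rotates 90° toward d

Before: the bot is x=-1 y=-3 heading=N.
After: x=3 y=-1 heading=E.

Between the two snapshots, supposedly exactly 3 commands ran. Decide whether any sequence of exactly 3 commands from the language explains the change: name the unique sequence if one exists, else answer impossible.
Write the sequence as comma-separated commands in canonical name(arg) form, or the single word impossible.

key: cell and facing (now E) both changed — the 3 commands mix motion and turning
initial: x=-1 y=-3 heading=N
[1] after arc(right, 2): x=1 y=-1 heading=E
[2] after straight(1): x=2 y=-1 heading=E
[3] after straight(1): x=3 y=-1 heading=E
all 27 alternatives checked — unique.

arc(right, 2), straight(1), straight(1)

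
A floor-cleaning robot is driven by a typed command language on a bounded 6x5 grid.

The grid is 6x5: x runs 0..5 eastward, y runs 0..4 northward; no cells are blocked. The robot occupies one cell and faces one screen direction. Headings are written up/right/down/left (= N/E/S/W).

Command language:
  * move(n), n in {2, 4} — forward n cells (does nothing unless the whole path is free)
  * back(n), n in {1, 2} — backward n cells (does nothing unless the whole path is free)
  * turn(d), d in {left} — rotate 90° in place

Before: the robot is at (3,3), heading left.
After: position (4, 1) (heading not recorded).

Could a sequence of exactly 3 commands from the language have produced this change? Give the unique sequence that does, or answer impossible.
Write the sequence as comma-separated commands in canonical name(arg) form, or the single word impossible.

key: order matters: swapping back(1) and move(2) lands elsewhere
start: at (3,3), heading left
t=1 back(1) ⇒ at (4,3), heading left
t=2 turn(left) ⇒ at (4,3), heading down
t=3 move(2) ⇒ at (4,1), heading down
uniquely the one of 125 3-step routes that fits.

back(1), turn(left), move(2)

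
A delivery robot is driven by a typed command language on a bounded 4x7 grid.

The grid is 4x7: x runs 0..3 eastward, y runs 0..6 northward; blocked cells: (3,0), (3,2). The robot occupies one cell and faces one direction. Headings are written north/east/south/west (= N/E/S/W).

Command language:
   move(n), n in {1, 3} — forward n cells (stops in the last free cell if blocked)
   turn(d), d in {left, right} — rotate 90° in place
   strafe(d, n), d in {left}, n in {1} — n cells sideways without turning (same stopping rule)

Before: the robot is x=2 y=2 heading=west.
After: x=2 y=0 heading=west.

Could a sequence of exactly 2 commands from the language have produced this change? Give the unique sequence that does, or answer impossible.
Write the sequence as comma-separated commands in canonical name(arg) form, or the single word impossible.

key: still facing W at the end — nothing in the sequence rotates
from: x=2 y=2 heading=west
step 1 (strafe(left, 1)): x=2 y=1 heading=west
step 2 (strafe(left, 1)): x=2 y=0 heading=west
no rival 2-sequence matches.

strafe(left, 1), strafe(left, 1)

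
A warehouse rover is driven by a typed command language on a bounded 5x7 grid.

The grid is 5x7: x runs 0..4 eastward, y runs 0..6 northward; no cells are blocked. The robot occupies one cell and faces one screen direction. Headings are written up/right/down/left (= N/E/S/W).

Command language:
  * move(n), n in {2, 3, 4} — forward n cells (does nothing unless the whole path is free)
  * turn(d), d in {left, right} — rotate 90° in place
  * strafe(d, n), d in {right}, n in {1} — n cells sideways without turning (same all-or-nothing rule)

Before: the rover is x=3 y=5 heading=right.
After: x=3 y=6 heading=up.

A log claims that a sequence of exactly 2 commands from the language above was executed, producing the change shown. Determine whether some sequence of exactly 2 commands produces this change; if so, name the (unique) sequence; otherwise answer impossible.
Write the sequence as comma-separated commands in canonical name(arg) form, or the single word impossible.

every 2-command combo misses the target.

impossible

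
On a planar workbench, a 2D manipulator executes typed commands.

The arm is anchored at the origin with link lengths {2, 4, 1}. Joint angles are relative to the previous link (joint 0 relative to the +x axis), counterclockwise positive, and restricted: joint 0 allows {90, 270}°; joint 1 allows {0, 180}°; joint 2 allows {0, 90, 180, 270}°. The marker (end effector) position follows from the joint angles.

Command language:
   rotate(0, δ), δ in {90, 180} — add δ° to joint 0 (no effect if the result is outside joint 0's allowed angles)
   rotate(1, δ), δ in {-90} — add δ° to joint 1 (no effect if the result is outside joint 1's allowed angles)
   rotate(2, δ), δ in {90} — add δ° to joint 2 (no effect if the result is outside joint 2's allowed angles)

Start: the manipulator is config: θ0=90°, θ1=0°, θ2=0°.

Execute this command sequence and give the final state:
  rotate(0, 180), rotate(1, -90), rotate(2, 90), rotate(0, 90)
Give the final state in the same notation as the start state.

start: config: θ0=90°, θ1=0°, θ2=0°
[1] after rotate(0, 180): config: θ0=270°, θ1=0°, θ2=0°
[2] after rotate(1, -90): config: θ0=270°, θ1=0°, θ2=0°
[3] after rotate(2, 90): config: θ0=270°, θ1=0°, θ2=90°
[4] after rotate(0, 90): config: θ0=270°, θ1=0°, θ2=90°

config: θ0=270°, θ1=0°, θ2=90°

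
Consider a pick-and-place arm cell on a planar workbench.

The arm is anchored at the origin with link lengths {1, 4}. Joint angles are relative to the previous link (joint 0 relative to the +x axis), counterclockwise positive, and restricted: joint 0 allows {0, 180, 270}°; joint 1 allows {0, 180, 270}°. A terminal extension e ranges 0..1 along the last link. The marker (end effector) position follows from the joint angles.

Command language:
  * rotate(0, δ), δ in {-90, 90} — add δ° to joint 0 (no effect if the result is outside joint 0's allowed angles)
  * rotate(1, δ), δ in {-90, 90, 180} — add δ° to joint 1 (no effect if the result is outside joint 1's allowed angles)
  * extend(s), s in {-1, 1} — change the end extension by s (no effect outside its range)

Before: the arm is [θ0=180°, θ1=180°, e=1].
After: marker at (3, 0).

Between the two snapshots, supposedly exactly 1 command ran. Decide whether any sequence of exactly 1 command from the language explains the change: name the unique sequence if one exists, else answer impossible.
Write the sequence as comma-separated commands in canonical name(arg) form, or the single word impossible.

extend(-1)

t0: [θ0=180°, θ1=180°, e=1]
[1] after extend(-1): [θ0=180°, θ1=180°, e=0]
all 7 alternatives checked — unique.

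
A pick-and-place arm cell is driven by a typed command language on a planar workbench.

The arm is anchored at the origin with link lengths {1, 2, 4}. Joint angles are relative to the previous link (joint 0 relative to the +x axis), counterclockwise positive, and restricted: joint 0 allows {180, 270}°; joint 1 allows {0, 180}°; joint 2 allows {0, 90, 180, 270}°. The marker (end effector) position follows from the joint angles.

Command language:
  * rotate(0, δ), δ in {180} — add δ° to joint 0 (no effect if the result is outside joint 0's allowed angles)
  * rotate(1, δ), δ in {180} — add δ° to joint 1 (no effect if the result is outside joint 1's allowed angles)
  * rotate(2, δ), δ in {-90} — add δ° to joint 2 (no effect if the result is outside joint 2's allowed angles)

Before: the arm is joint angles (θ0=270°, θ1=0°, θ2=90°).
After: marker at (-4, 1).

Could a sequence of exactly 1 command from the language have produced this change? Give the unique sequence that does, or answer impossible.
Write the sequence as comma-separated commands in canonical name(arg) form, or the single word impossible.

start: joint angles (θ0=270°, θ1=0°, θ2=90°)
[1] after rotate(1, 180): joint angles (θ0=270°, θ1=180°, θ2=90°)
all 3 alternatives checked — unique.

rotate(1, 180)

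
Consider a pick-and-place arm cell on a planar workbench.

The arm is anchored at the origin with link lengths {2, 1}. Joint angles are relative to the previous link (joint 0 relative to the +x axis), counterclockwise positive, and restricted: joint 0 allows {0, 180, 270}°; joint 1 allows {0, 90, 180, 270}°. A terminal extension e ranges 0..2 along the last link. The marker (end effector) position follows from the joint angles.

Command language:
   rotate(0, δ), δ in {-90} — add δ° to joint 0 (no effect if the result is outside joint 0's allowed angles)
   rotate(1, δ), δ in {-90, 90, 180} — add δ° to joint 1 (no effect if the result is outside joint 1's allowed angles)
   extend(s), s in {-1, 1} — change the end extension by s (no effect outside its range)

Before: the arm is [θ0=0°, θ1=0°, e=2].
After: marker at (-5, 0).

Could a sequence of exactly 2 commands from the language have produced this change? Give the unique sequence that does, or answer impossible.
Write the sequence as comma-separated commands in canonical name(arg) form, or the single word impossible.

from: [θ0=0°, θ1=0°, e=2]
[1] after rotate(0, -90): [θ0=270°, θ1=0°, e=2]
[2] after rotate(0, -90): [θ0=180°, θ1=0°, e=2]
uniquely the one of 36 2-step routes that fits.

rotate(0, -90), rotate(0, -90)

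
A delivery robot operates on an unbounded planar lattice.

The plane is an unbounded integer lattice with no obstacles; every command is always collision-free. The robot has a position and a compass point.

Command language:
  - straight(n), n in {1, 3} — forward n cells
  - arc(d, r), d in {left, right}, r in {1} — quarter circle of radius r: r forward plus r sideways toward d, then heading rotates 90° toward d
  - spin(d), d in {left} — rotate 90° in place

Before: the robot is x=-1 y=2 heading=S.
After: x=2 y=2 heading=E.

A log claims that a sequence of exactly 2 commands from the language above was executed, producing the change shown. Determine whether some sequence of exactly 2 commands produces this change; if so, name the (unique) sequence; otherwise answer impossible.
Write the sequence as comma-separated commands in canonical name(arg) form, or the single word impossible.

key: running straight(3) before spin(left) would end elsewhere — order is forced
initial: x=-1 y=2 heading=S
t=1 spin(left) ⇒ x=-1 y=2 heading=E
t=2 straight(3) ⇒ x=2 y=2 heading=E
no other 2-command option fits: unique.

spin(left), straight(3)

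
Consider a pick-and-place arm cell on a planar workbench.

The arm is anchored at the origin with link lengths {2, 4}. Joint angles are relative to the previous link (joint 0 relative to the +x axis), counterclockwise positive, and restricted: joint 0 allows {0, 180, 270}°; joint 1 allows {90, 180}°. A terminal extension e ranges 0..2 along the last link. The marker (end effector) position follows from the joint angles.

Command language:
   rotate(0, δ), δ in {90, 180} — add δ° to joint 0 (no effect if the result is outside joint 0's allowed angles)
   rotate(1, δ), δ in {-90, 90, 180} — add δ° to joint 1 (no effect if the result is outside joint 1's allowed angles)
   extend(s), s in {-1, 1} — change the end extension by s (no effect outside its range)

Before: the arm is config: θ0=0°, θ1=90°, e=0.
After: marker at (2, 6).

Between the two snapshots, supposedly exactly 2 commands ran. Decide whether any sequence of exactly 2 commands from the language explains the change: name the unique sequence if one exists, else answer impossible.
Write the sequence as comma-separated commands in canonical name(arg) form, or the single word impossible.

extend(1), extend(1)

t0: config: θ0=0°, θ1=90°, e=0
t=1 extend(1) ⇒ config: θ0=0°, θ1=90°, e=1
t=2 extend(1) ⇒ config: θ0=0°, θ1=90°, e=2
no rival 2-sequence matches.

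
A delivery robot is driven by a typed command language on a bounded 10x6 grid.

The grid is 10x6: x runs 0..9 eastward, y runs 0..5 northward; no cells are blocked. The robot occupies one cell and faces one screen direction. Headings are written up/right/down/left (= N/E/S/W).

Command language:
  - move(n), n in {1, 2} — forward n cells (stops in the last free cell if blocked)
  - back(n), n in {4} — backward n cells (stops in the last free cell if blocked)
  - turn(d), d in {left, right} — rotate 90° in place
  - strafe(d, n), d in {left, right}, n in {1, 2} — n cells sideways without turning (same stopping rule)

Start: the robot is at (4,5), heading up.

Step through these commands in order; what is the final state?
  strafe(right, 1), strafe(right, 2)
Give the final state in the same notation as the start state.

at (7,5), heading up

initial: at (4,5), heading up
[1] after strafe(right, 1): at (5,5), heading up
[2] after strafe(right, 2): at (7,5), heading up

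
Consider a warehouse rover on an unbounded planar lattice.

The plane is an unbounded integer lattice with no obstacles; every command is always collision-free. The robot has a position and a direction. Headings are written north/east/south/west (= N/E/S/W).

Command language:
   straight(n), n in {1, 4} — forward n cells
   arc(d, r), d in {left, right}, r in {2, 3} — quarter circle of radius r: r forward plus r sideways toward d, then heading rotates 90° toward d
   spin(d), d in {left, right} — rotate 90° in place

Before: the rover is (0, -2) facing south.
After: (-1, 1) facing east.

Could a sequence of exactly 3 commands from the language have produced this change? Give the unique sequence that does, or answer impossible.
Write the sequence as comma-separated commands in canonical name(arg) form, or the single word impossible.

arc(right, 2), arc(right, 2), arc(right, 3)

key: order matters: swapping arc(right, 2) and arc(right, 3) lands elsewhere
initial: (0, -2) facing south
1. arc(right, 2) → (-2, -4) facing west
2. arc(right, 2) → (-4, -2) facing north
3. arc(right, 3) → (-1, 1) facing east
uniquely the one of 512 3-step routes that fits.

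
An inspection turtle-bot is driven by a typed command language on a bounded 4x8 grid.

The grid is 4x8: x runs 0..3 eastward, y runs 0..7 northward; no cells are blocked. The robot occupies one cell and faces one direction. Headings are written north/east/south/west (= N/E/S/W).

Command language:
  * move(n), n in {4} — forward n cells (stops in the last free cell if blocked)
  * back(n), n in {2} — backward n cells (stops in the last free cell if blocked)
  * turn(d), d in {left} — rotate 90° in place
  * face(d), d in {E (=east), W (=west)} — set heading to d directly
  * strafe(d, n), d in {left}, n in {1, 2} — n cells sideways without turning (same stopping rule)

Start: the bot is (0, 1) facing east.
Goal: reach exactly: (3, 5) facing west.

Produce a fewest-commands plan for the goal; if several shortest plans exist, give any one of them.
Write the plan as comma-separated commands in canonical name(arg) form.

strafe(left, 2), strafe(left, 2), move(4), face(W)

t0: (0, 1) facing east
1. strafe(left, 2) → (0, 3) facing east
2. strafe(left, 2) → (0, 5) facing east
3. move(4) → (3, 5) facing east
4. face(W) → (3, 5) facing west
no 3-step plan works, so 4 is optimal.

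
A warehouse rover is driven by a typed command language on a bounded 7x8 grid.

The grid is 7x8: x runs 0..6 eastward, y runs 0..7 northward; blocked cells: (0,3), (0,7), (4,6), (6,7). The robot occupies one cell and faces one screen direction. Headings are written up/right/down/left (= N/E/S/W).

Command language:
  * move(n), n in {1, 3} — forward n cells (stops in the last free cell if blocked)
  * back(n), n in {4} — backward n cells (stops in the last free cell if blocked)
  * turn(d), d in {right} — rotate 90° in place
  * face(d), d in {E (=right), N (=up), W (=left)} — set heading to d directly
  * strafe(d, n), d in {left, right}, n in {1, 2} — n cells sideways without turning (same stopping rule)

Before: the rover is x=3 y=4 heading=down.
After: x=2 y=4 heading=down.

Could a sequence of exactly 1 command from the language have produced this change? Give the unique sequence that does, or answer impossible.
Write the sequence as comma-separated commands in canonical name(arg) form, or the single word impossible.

key: heading stays S — the single command does not turn
start: x=3 y=4 heading=down
[1] after strafe(right, 1): x=2 y=4 heading=down
no other 1-command option fits: unique.

strafe(right, 1)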